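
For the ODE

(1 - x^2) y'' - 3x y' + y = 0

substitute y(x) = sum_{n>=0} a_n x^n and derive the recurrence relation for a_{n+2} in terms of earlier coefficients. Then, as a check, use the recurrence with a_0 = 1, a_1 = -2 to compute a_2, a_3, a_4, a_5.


Substitute y = sum_n a_n x^n.
(1 - 1 x^2) y'' contributes (n+2)(n+1) a_{n+2} - n(n-1) a_n at x^n.
-3 x y'(x) contributes -3 n a_n at x^n.
y(x) contributes 1 a_n at x^n.
Matching x^n: (n+2)(n+1) a_{n+2} + (-n(n-1) - 3 n + 1) a_n = 0.
Thus a_{n+2} = (n(n-1) + 3 n - 1) / ((n+1)(n+2)) * a_n.

Check with a_0 = 1, a_1 = -2 (apply the recurrence for n = 0, 1, 2, 3): a_0 = 1, a_1 = -2, a_2 = -1/2, a_3 = -2/3, a_4 = -7/24, a_5 = -7/15.

a_(n+2) = (n(n-1) + 3 n - 1) / ((n+1)(n+2)) * a_n; check: a_0 = 1, a_1 = -2, a_2 = -1/2, a_3 = -2/3, a_4 = -7/24, a_5 = -7/15


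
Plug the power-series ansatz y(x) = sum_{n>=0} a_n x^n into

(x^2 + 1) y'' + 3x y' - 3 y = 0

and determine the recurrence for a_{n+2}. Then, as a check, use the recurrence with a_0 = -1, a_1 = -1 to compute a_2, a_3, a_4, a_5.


Substitute y = sum_n a_n x^n.
(1 + 1 x^2) y'' contributes (n+2)(n+1) a_{n+2} + n(n-1) a_n at x^n.
3 x y'(x) contributes 3 n a_n at x^n.
-3 y(x) contributes -3 a_n at x^n.
Matching x^n: (n+2)(n+1) a_{n+2} + (n(n-1) + 3 n - 3) a_n = 0.
Thus a_{n+2} = (-n(n-1) - 3 n + 3) / ((n+1)(n+2)) * a_n.

Check with a_0 = -1, a_1 = -1 (apply the recurrence for n = 0, 1, 2, 3): a_0 = -1, a_1 = -1, a_2 = -3/2, a_3 = 0, a_4 = 5/8, a_5 = 0.

a_(n+2) = (-n(n-1) - 3 n + 3) / ((n+1)(n+2)) * a_n; check: a_0 = -1, a_1 = -1, a_2 = -3/2, a_3 = 0, a_4 = 5/8, a_5 = 0


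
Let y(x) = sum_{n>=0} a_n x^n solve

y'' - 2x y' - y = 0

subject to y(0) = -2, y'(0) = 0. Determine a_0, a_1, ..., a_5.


Ansatz: y(x) = sum_{n>=0} a_n x^n, so y'(x) = sum_{n>=1} n a_n x^(n-1) and y''(x) = sum_{n>=2} n(n-1) a_n x^(n-2).
Substitute into P(x) y'' + Q(x) y' + R(x) y = 0 with P(x) = 1, Q(x) = -2x, R(x) = -1, and match powers of x.
Initial conditions: a_0 = -2, a_1 = 0.
Setting the coefficient of each power of x to zero and solving order by order (substituting the coefficients already found):
  x^0: 2 a_2 - a_0 = 0  ->  2 a_2 = a_0 = -2  ->  a_2 = -1
  x^1: 6 a_3 - 3 a_1 = 0  ->  6 a_3 = 3 a_1 = 0  ->  a_3 = 0
  x^2: 12 a_4 - 5 a_2 = 0  ->  12 a_4 = 5 a_2 = -5  ->  a_4 = -5/12
  x^3: 20 a_5 - 7 a_3 = 0  ->  20 a_5 = 7 a_3 = 0  ->  a_5 = 0
Truncated series: y(x) = -2 - x^2 - (5/12) x^4 + O(x^6).

a_0 = -2; a_1 = 0; a_2 = -1; a_3 = 0; a_4 = -5/12; a_5 = 0


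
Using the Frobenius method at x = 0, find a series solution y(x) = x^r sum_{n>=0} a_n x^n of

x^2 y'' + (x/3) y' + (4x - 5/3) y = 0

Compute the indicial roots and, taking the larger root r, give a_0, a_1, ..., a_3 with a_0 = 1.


Write in Frobenius form y'' + (p(x)/x) y' + (q(x)/x^2) y = 0:
  p(x) = 1/3,  q(x) = 4x - 5/3.
Indicial equation: r(r-1) + (1/3) r + (-5/3) = 0 -> roots r_1 = 5/3, r_2 = -1.
Take r = r_1 = 5/3. Let y(x) = x^r sum_{n>=0} a_n x^n with a_0 = 1.
Substitute y = x^r sum a_n x^n and match x^{r+n}. The recurrence is
  D(n) a_n + 4 a_{n-1} = 0,  where D(n) = (r+n)(r+n-1) + (1/3)(r+n) + (-5/3).
  a_n = -4 / D(n) * a_{n-1}.
Since the indicial polynomial factors as (r - r_1)(r - r_2), D(n) = (r_1 + n - r_1)(r_1 + n - r_2) = n(n + 8/3).
Evaluating step by step (a_0 = 1):
  n = 1: D(1) = 1(1 + 8/3) = 11/3; numerator = -4(1) = -4; a_1 = (-4)/(11/3) = -12/11
  n = 2: D(2) = 2(2 + 8/3) = 28/3; numerator = -4(-12/11) = 48/11; a_2 = (48/11)/(28/3) = 36/77
  n = 3: D(3) = 3(3 + 8/3) = 17; numerator = -4(36/77) = -144/77; a_3 = (-144/77)/(17) = -144/1309

r = 5/3; a_0 = 1; a_1 = -12/11; a_2 = 36/77; a_3 = -144/1309


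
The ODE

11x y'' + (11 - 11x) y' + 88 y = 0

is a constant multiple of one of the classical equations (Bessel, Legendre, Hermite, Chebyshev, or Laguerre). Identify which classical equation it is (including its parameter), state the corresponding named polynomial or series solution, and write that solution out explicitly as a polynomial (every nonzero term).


All three coefficients share the factor 11; dividing through by 11 gives  x y'' + (1 - x) y' + 8 y = 0.
This matches the Laguerre equation x y'' + (1 - x) y' + n y = 0 with n = 8; the polynomial solution is L_8(x).
With y = sum_k a_k x^k, matching x^k gives (k+1)k a_{k+1} + (k+1) a_{k+1} - k a_k + n a_k = 0, i.e. (k+1)^2 a_{k+1} = (k - n) a_k = (k - 8) a_k. The right side vanishes at k = 8, so the series terminates at degree 8.
Standard normalization L_n(0) = 1 gives a_0 = 1. Work upward with a_{k+1} = (k - 8) a_k / (k+1)^2:
  a_1 = (0 - 8)(1) / 1^2 = -8/1 = -8
  a_2 = (1 - 8)(-8) / 2^2 = 56/4 = 14
  a_3 = (2 - 8)(14) / 3^2 = -84/9 = -28/3
  a_4 = (3 - 8)(-28/3) / 4^2 = (140/3)/16 = 35/12
  a_5 = (4 - 8)(35/12) / 5^2 = (-35/3)/25 = -7/15
  a_6 = (5 - 8)(-7/15) / 6^2 = (7/5)/36 = 7/180
  a_7 = (6 - 8)(7/180) / 7^2 = (-7/90)/49 = -1/630
  a_8 = (7 - 8)(-1/630) / 8^2 = (1/630)/64 = 1/40320
Hence L_8(x) = x^8/40320 - x^7/630 + 7 x^6/180 - 7 x^5/15 + 35 x^4/12 - 28 x^3/3 + 14 x^2 - 8 x + 1.

L_8(x); series = x^8/40320 - x^7/630 + 7 x^6/180 - 7 x^5/15 + 35 x^4/12 - 28 x^3/3 + 14 x^2 - 8 x + 1


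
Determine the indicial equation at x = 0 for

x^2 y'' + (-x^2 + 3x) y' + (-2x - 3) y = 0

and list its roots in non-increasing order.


Divide by x^2 to reach normal form y'' + P_1(x) y' + P_2(x) y = 0 with P_1(x) = -1 + 3/x and P_2(x) = -2/x - 3/x^2.
x = 0 is a singular point because the y'-coefficient -1 + 3/x has a pole at x = 0 and the y-coefficient -2/x - 3/x^2 has a pole at x = 0.
It is a regular singular point because x P_1(x) = p(x) = 3 - x and x^2 P_2(x) = q(x) = -2x - 3 are polynomials, hence analytic at x = 0.
p(0) = 3,  q(0) = -3.
Indicial equation: r(r-1) + p(0) r + q(0) = 0, i.e. r^2 + (p(0) - 1) r + q(0) = 0, i.e. r^2 + 2 r - 3 = 0.
Discriminant: (2)^2 - 4(-3) = 16, so r = (-2 ± 4)/2.
Solving: r_1 = 1, r_2 = -3.

indicial: r^2 + 2 r - 3 = 0; roots r_1 = 1, r_2 = -3


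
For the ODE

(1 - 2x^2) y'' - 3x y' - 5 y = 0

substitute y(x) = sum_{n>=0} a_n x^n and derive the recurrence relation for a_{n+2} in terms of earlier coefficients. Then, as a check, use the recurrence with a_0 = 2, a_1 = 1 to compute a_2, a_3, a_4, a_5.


Substitute y = sum_n a_n x^n.
(1 - 2 x^2) y'' contributes (n+2)(n+1) a_{n+2} - 2 n(n-1) a_n at x^n.
-3 x y'(x) contributes -3 n a_n at x^n.
-5 y(x) contributes -5 a_n at x^n.
Matching x^n: (n+2)(n+1) a_{n+2} + (-2 n(n-1) - 3 n - 5) a_n = 0.
Thus a_{n+2} = (2 n(n-1) + 3 n + 5) / ((n+1)(n+2)) * a_n.

Check with a_0 = 2, a_1 = 1 (apply the recurrence for n = 0, 1, 2, 3): a_0 = 2, a_1 = 1, a_2 = 5, a_3 = 4/3, a_4 = 25/4, a_5 = 26/15.

a_(n+2) = (2 n(n-1) + 3 n + 5) / ((n+1)(n+2)) * a_n; check: a_0 = 2, a_1 = 1, a_2 = 5, a_3 = 4/3, a_4 = 25/4, a_5 = 26/15


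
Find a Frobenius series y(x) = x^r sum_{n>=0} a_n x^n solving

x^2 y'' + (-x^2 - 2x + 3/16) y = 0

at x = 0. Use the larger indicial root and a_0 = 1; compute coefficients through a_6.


Write in Frobenius form y'' + (p(x)/x) y' + (q(x)/x^2) y = 0:
  p(x) = 0,  q(x) = -x^2 - 2x + 3/16.
Indicial equation: r(r-1) + (0) r + (3/16) = 0 -> roots r_1 = 3/4, r_2 = 1/4.
Take r = r_1 = 3/4. Let y(x) = x^r sum_{n>=0} a_n x^n with a_0 = 1.
Substitute y = x^r sum a_n x^n and match x^{r+n}. The recurrence is
  D(n) a_n - 2 a_{n-1} - 1 a_{n-2} = 0,  where D(n) = (r+n)(r+n-1) + (0)(r+n) + (3/16).
  a_n = [2 a_{n-1} + 1 a_{n-2}] / D(n).
Since the indicial polynomial factors as (r - r_1)(r - r_2), D(n) = (r_1 + n - r_1)(r_1 + n - r_2) = n(n + 1/2).
Evaluating step by step (a_0 = 1):
  n = 1: D(1) = 1(1 + 1/2) = 3/2; numerator = 2(1) = 2; a_1 = (2)/(3/2) = 4/3
  n = 2: D(2) = 2(2 + 1/2) = 5; numerator = 2(4/3) + 1(1) = 11/3; a_2 = (11/3)/(5) = 11/15
  n = 3: D(3) = 3(3 + 1/2) = 21/2; numerator = 2(11/15) + 1(4/3) = 14/5; a_3 = (14/5)/(21/2) = 4/15
  n = 4: D(4) = 4(4 + 1/2) = 18; numerator = 2(4/15) + 1(11/15) = 19/15; a_4 = (19/15)/(18) = 19/270
  n = 5: D(5) = 5(5 + 1/2) = 55/2; numerator = 2(19/270) + 1(4/15) = 11/27; a_5 = (11/27)/(55/2) = 2/135
  n = 6: D(6) = 6(6 + 1/2) = 39; numerator = 2(2/135) + 1(19/270) = 1/10; a_6 = (1/10)/(39) = 1/390

r = 3/4; a_0 = 1; a_1 = 4/3; a_2 = 11/15; a_3 = 4/15; a_4 = 19/270; a_5 = 2/135; a_6 = 1/390


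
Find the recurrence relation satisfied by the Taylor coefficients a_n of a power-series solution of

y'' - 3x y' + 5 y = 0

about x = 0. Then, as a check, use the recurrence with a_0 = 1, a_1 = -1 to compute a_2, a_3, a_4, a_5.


Substitute y = sum_n a_n x^n.
y''(x) has coefficient (n+2)(n+1) a_{n+2} at x^n;
-3 x y'(x) has coefficient -3 n a_n at x^n (shift);
5 y(x) has coefficient 5 a_n at x^n.
Matching x^n: (n+2)(n+1) a_{n+2} + (-3n + 5) a_n = 0.
Thus a_{n+2} = (3n - 5) / ((n+1)(n+2)) * a_n.

Check with a_0 = 1, a_1 = -1 (apply the recurrence for n = 0, 1, 2, 3): a_0 = 1, a_1 = -1, a_2 = -5/2, a_3 = 1/3, a_4 = -5/24, a_5 = 1/15.

a_(n+2) = (3n - 5) / ((n+1)(n+2)) * a_n; check: a_0 = 1, a_1 = -1, a_2 = -5/2, a_3 = 1/3, a_4 = -5/24, a_5 = 1/15


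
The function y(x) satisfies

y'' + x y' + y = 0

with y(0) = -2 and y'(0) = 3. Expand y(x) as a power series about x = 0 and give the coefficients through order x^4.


Ansatz: y(x) = sum_{n>=0} a_n x^n, so y'(x) = sum_{n>=1} n a_n x^(n-1) and y''(x) = sum_{n>=2} n(n-1) a_n x^(n-2).
Substitute into P(x) y'' + Q(x) y' + R(x) y = 0 with P(x) = 1, Q(x) = x, R(x) = 1, and match powers of x.
Initial conditions: a_0 = -2, a_1 = 3.
Setting the coefficient of each power of x to zero and solving order by order (substituting the coefficients already found):
  x^0: 2 a_2 + a_0 = 0  ->  2 a_2 = -a_0 = 2  ->  a_2 = 1
  x^1: 6 a_3 + 2 a_1 = 0  ->  6 a_3 = -2 a_1 = -6  ->  a_3 = -1
  x^2: 12 a_4 + 3 a_2 = 0  ->  12 a_4 = -3 a_2 = -3  ->  a_4 = -1/4
Truncated series: y(x) = -2 + 3 x + x^2 - x^3 - (1/4) x^4 + O(x^5).

a_0 = -2; a_1 = 3; a_2 = 1; a_3 = -1; a_4 = -1/4


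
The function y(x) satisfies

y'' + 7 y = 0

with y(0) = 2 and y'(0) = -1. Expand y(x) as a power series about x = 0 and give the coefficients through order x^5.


Ansatz: y(x) = sum_{n>=0} a_n x^n, so y'(x) = sum_{n>=1} n a_n x^(n-1) and y''(x) = sum_{n>=2} n(n-1) a_n x^(n-2).
Substitute into P(x) y'' + Q(x) y' + R(x) y = 0 with P(x) = 1, Q(x) = 0, R(x) = 7, and match powers of x.
Initial conditions: a_0 = 2, a_1 = -1.
Setting the coefficient of each power of x to zero and solving order by order (substituting the coefficients already found):
  x^0: 2 a_2 + 7 a_0 = 0  ->  2 a_2 = -7 a_0 = -14  ->  a_2 = -7
  x^1: 6 a_3 + 7 a_1 = 0  ->  6 a_3 = -7 a_1 = 7  ->  a_3 = 7/6
  x^2: 12 a_4 + 7 a_2 = 0  ->  12 a_4 = -7 a_2 = 49  ->  a_4 = 49/12
  x^3: 20 a_5 + 7 a_3 = 0  ->  20 a_5 = -7 a_3 = -49/6  ->  a_5 = -49/120
Truncated series: y(x) = 2 - x - 7 x^2 + (7/6) x^3 + (49/12) x^4 - (49/120) x^5 + O(x^6).

a_0 = 2; a_1 = -1; a_2 = -7; a_3 = 7/6; a_4 = 49/12; a_5 = -49/120


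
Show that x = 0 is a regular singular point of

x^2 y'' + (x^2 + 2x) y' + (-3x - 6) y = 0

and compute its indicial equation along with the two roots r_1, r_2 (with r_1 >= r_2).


Divide by x^2 to reach normal form y'' + P_1(x) y' + P_2(x) y = 0 with P_1(x) = 1 + 2/x and P_2(x) = -3/x - 6/x^2.
x = 0 is a singular point because the y'-coefficient 1 + 2/x has a pole at x = 0 and the y-coefficient -3/x - 6/x^2 has a pole at x = 0.
It is a regular singular point because x P_1(x) = p(x) = x + 2 and x^2 P_2(x) = q(x) = -3x - 6 are polynomials, hence analytic at x = 0.
p(0) = 2,  q(0) = -6.
Indicial equation: r(r-1) + p(0) r + q(0) = 0, i.e. r^2 + (p(0) - 1) r + q(0) = 0, i.e. r^2 + 1 r - 6 = 0.
Discriminant: (1)^2 - 4(-6) = 25, so r = (-1 ± 5)/2.
Solving: r_1 = 2, r_2 = -3.

indicial: r^2 + 1 r - 6 = 0; roots r_1 = 2, r_2 = -3


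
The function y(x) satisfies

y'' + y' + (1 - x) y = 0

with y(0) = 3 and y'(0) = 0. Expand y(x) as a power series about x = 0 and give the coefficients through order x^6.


Ansatz: y(x) = sum_{n>=0} a_n x^n, so y'(x) = sum_{n>=1} n a_n x^(n-1) and y''(x) = sum_{n>=2} n(n-1) a_n x^(n-2).
Substitute into P(x) y'' + Q(x) y' + R(x) y = 0 with P(x) = 1, Q(x) = 1, R(x) = 1 - x, and match powers of x.
Initial conditions: a_0 = 3, a_1 = 0.
Setting the coefficient of each power of x to zero and solving order by order (substituting the coefficients already found):
  x^0: 2 a_2 + a_1 + a_0 = 0  ->  2 a_2 = -a_1 - a_0 = -3  ->  a_2 = -3/2
  x^1: 6 a_3 + 2 a_2 + a_1 - a_0 = 0  ->  6 a_3 = -2 a_2 - a_1 + a_0 = 6  ->  a_3 = 1
  x^2: 12 a_4 + 3 a_3 + a_2 - a_1 = 0  ->  12 a_4 = -3 a_3 - a_2 + a_1 = -3/2  ->  a_4 = -1/8
  x^3: 20 a_5 + 4 a_4 + a_3 - a_2 = 0  ->  20 a_5 = -4 a_4 - a_3 + a_2 = -2  ->  a_5 = -1/10
  x^4: 30 a_6 + 5 a_5 + a_4 - a_3 = 0  ->  30 a_6 = -5 a_5 - a_4 + a_3 = 13/8  ->  a_6 = 13/240
Truncated series: y(x) = 3 - (3/2) x^2 + x^3 - (1/8) x^4 - (1/10) x^5 + (13/240) x^6 + O(x^7).

a_0 = 3; a_1 = 0; a_2 = -3/2; a_3 = 1; a_4 = -1/8; a_5 = -1/10; a_6 = 13/240


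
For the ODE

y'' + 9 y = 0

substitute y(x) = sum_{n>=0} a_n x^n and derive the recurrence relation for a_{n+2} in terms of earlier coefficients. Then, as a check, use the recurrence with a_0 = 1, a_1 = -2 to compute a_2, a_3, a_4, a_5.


Substitute y = sum_n a_n x^n into y'' + (const) y = 0.
y''(x) = sum_{n>=0} (n+2)(n+1) a_{n+2} x^n.
The ODE becomes sum_n [(n+2)(n+1) a_{n+2} + 9 a_n] x^n = 0.
Setting each coefficient to zero gives the recurrence:
  (n+2)(n+1) a_{n+2} + 9 a_n = 0,
  a_{n+2} = -9 / ((n+1)(n+2)) a_n.

Check with a_0 = 1, a_1 = -2 (apply the recurrence for n = 0, 1, 2, 3): a_0 = 1, a_1 = -2, a_2 = -9/2, a_3 = 3, a_4 = 27/8, a_5 = -27/20.

a_{n+2} = -9/((n+1)(n+2)) * a_n; check: a_0 = 1, a_1 = -2, a_2 = -9/2, a_3 = 3, a_4 = 27/8, a_5 = -27/20


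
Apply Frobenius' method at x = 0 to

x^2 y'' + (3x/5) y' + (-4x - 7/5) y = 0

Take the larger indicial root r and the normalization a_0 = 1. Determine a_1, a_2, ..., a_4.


Write in Frobenius form y'' + (p(x)/x) y' + (q(x)/x^2) y = 0:
  p(x) = 3/5,  q(x) = -4x - 7/5.
Indicial equation: r(r-1) + (3/5) r + (-7/5) = 0 -> roots r_1 = 7/5, r_2 = -1.
Take r = r_1 = 7/5. Let y(x) = x^r sum_{n>=0} a_n x^n with a_0 = 1.
Substitute y = x^r sum a_n x^n and match x^{r+n}. The recurrence is
  D(n) a_n - 4 a_{n-1} = 0,  where D(n) = (r+n)(r+n-1) + (3/5)(r+n) + (-7/5).
  a_n = 4 / D(n) * a_{n-1}.
Since the indicial polynomial factors as (r - r_1)(r - r_2), D(n) = (r_1 + n - r_1)(r_1 + n - r_2) = n(n + 12/5).
Evaluating step by step (a_0 = 1):
  n = 1: D(1) = 1(1 + 12/5) = 17/5; numerator = 4(1) = 4; a_1 = (4)/(17/5) = 20/17
  n = 2: D(2) = 2(2 + 12/5) = 44/5; numerator = 4(20/17) = 80/17; a_2 = (80/17)/(44/5) = 100/187
  n = 3: D(3) = 3(3 + 12/5) = 81/5; numerator = 4(100/187) = 400/187; a_3 = (400/187)/(81/5) = 2000/15147
  n = 4: D(4) = 4(4 + 12/5) = 128/5; numerator = 4(2000/15147) = 8000/15147; a_4 = (8000/15147)/(128/5) = 625/30294

r = 7/5; a_0 = 1; a_1 = 20/17; a_2 = 100/187; a_3 = 2000/15147; a_4 = 625/30294


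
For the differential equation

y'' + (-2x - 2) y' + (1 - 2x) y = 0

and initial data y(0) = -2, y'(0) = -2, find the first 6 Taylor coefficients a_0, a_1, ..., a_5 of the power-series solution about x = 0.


Ansatz: y(x) = sum_{n>=0} a_n x^n, so y'(x) = sum_{n>=1} n a_n x^(n-1) and y''(x) = sum_{n>=2} n(n-1) a_n x^(n-2).
Substitute into P(x) y'' + Q(x) y' + R(x) y = 0 with P(x) = 1, Q(x) = -2x - 2, R(x) = 1 - 2x, and match powers of x.
Initial conditions: a_0 = -2, a_1 = -2.
Setting the coefficient of each power of x to zero and solving order by order (substituting the coefficients already found):
  x^0: 2 a_2 - 2 a_1 + a_0 = 0  ->  2 a_2 = 2 a_1 - a_0 = -2  ->  a_2 = -1
  x^1: 6 a_3 - 4 a_2 - a_1 - 2 a_0 = 0  ->  6 a_3 = 4 a_2 + a_1 + 2 a_0 = -10  ->  a_3 = -5/3
  x^2: 12 a_4 - 6 a_3 - 3 a_2 - 2 a_1 = 0  ->  12 a_4 = 6 a_3 + 3 a_2 + 2 a_1 = -17  ->  a_4 = -17/12
  x^3: 20 a_5 - 8 a_4 - 5 a_3 - 2 a_2 = 0  ->  20 a_5 = 8 a_4 + 5 a_3 + 2 a_2 = -65/3  ->  a_5 = -13/12
Truncated series: y(x) = -2 - 2 x - x^2 - (5/3) x^3 - (17/12) x^4 - (13/12) x^5 + O(x^6).

a_0 = -2; a_1 = -2; a_2 = -1; a_3 = -5/3; a_4 = -17/12; a_5 = -13/12


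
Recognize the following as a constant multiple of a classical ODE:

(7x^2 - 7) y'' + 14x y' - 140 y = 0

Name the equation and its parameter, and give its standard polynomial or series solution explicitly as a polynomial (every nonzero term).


All three coefficients share the factor -7; dividing through by -7 gives  (1 - x^2) y'' - 2x y' + 20 y = 0.
This matches the Legendre equation (1 - x^2) y'' - 2x y' + n(n+1) y = 0 (note the -2x y' term) with n(n+1) = 20, so n = 4; the polynomial solution is P_4(x).
With y = sum_k a_k x^k, matching x^k gives (k+2)(k+1) a_{k+2} = [k(k+1) - n(n+1)] a_k = (k - 4)(k + 5) a_k. The right side vanishes at k = 4, so the series with the parity of 4 terminates at degree 4.
Standard normalization (P_n(1) = 1): leading coefficient (2n)!/(2^n (n!)^2) = 40320/(16*576) = 35/8, so a_4 = 35/8. Work downward with a_k = (k+1)(k+2) a_{k+2} / ((k - 4)(k + 5)):
  a_2 = (3)(4)(35/8) / ((2 - 4)(2 + 5)) = (105/2)/(-14) = -15/4
  a_0 = (1)(2)(-15/4) / ((0 - 4)(0 + 5)) = (-15/2)/(-20) = 3/8
Hence P_4(x) = 35 x^4/8 - 15 x^2/4 + 3/8.

P_4(x); series = 35 x^4/8 - 15 x^2/4 + 3/8


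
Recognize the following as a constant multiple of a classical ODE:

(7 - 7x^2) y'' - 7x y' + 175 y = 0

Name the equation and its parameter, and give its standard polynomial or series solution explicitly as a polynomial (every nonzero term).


All three coefficients share the factor 7; dividing through by 7 gives  (1 - x^2) y'' - x y' + 25 y = 0.
This matches the Chebyshev equation (1 - x^2) y'' - x y' + n^2 y = 0 (note the -x y' term, not -2x y') with n^2 = 25, so n = 5; the polynomial solution is T_5(x).
With y = sum_k a_k x^k, matching x^k gives (k+2)(k+1) a_{k+2} = (k^2 - n^2) a_k = (k - 5)(k + 5) a_k. The right side vanishes at k = 5, so the series with the parity of 5 terminates at degree 5.
Standard normalization: leading coefficient of T_n is 2^(n-1), so a_5 = 2^4 = 16. Work downward with a_k = (k+1)(k+2) a_{k+2} / ((k - 5)(k + 5)):
  a_3 = (4)(5)(16) / ((3 - 5)(3 + 5)) = 320/(-16) = -20
  a_1 = (2)(3)(-20) / ((1 - 5)(1 + 5)) = -120/(-24) = 5
Hence T_5(x) = 16 x^5 - 20 x^3 + 5 x.

T_5(x); series = 16 x^5 - 20 x^3 + 5 x


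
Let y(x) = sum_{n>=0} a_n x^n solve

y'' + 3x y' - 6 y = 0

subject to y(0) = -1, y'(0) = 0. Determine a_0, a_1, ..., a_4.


Ansatz: y(x) = sum_{n>=0} a_n x^n, so y'(x) = sum_{n>=1} n a_n x^(n-1) and y''(x) = sum_{n>=2} n(n-1) a_n x^(n-2).
Substitute into P(x) y'' + Q(x) y' + R(x) y = 0 with P(x) = 1, Q(x) = 3x, R(x) = -6, and match powers of x.
Initial conditions: a_0 = -1, a_1 = 0.
Setting the coefficient of each power of x to zero and solving order by order (substituting the coefficients already found):
  x^0: 2 a_2 - 6 a_0 = 0  ->  2 a_2 = 6 a_0 = -6  ->  a_2 = -3
  x^1: 6 a_3 - 3 a_1 = 0  ->  6 a_3 = 3 a_1 = 0  ->  a_3 = 0
  x^2: 12 a_4 = 0  ->  a_4 = 0
Truncated series: y(x) = -1 - 3 x^2 + O(x^5).

a_0 = -1; a_1 = 0; a_2 = -3; a_3 = 0; a_4 = 0


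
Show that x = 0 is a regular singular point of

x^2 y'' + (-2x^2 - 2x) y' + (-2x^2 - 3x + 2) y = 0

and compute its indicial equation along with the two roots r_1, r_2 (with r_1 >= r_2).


Divide by x^2 to reach normal form y'' + P_1(x) y' + P_2(x) y = 0 with P_1(x) = -2 - 2/x and P_2(x) = -2 - 3/x + 2/x^2.
x = 0 is a singular point because the y'-coefficient -2 - 2/x has a pole at x = 0 and the y-coefficient -2 - 3/x + 2/x^2 has a pole at x = 0.
It is a regular singular point because x P_1(x) = p(x) = -2x - 2 and x^2 P_2(x) = q(x) = -2x^2 - 3x + 2 are polynomials, hence analytic at x = 0.
p(0) = -2,  q(0) = 2.
Indicial equation: r(r-1) + p(0) r + q(0) = 0, i.e. r^2 + (p(0) - 1) r + q(0) = 0, i.e. r^2 - 3 r + 2 = 0.
Discriminant: (-3)^2 - 4(2) = 1, so r = (3 ± 1)/2.
Solving: r_1 = 2, r_2 = 1.

indicial: r^2 - 3 r + 2 = 0; roots r_1 = 2, r_2 = 1


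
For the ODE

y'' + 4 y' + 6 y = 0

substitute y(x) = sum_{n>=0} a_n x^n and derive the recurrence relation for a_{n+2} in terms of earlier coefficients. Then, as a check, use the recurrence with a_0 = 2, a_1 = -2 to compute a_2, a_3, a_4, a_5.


Substitute y = sum_n a_n x^n.
y''(x) has coefficient (n+2)(n+1) a_{n+2} at x^n;
4 y'(x) has coefficient 4 (n+1) a_{n+1} at x^n;
6 y(x) has coefficient 6 a_n at x^n.
Matching x^n: (n+2)(n+1) a_{n+2} + 4 (n+1) a_{n+1} + 6 a_n = 0.
Thus a_{n+2} = [-4 (n+1) a_{n+1} - 6 a_n] / ((n+1)(n+2)).

Check with a_0 = 2, a_1 = -2 (apply the recurrence for n = 0, 1, 2, 3): a_0 = 2, a_1 = -2, a_2 = -2, a_3 = 14/3, a_4 = -11/3, a_5 = 23/15.

a_(n+2) = [-4 (n+1) a_(n+1) - 6 a_n] / ((n+1)(n+2)); check: a_0 = 2, a_1 = -2, a_2 = -2, a_3 = 14/3, a_4 = -11/3, a_5 = 23/15


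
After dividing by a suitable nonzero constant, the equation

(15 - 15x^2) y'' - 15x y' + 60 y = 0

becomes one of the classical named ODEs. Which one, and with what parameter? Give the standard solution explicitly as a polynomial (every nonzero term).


All three coefficients share the factor 15; dividing through by 15 gives  (1 - x^2) y'' - x y' + 4 y = 0.
This matches the Chebyshev equation (1 - x^2) y'' - x y' + n^2 y = 0 (note the -x y' term, not -2x y') with n^2 = 4, so n = 2; the polynomial solution is T_2(x).
With y = sum_k a_k x^k, matching x^k gives (k+2)(k+1) a_{k+2} = (k^2 - n^2) a_k = (k - 2)(k + 2) a_k. The right side vanishes at k = 2, so the series with the parity of 2 terminates at degree 2.
Standard normalization: leading coefficient of T_n is 2^(n-1), so a_2 = 2^1 = 2. Work downward with a_k = (k+1)(k+2) a_{k+2} / ((k - 2)(k + 2)):
  a_0 = (1)(2)(2) / ((0 - 2)(0 + 2)) = 4/(-4) = -1
Hence T_2(x) = 2 x^2 - 1.

T_2(x); series = 2 x^2 - 1


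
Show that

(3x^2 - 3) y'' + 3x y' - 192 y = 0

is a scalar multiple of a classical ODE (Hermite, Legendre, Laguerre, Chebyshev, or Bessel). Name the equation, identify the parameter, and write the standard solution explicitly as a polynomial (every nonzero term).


All three coefficients share the factor -3; dividing through by -3 gives  (1 - x^2) y'' - x y' + 64 y = 0.
This matches the Chebyshev equation (1 - x^2) y'' - x y' + n^2 y = 0 (note the -x y' term, not -2x y') with n^2 = 64, so n = 8; the polynomial solution is T_8(x).
With y = sum_k a_k x^k, matching x^k gives (k+2)(k+1) a_{k+2} = (k^2 - n^2) a_k = (k - 8)(k + 8) a_k. The right side vanishes at k = 8, so the series with the parity of 8 terminates at degree 8.
Standard normalization: leading coefficient of T_n is 2^(n-1), so a_8 = 2^7 = 128. Work downward with a_k = (k+1)(k+2) a_{k+2} / ((k - 8)(k + 8)):
  a_6 = (7)(8)(128) / ((6 - 8)(6 + 8)) = 7168/(-28) = -256
  a_4 = (5)(6)(-256) / ((4 - 8)(4 + 8)) = -7680/(-48) = 160
  a_2 = (3)(4)(160) / ((2 - 8)(2 + 8)) = 1920/(-60) = -32
  a_0 = (1)(2)(-32) / ((0 - 8)(0 + 8)) = -64/(-64) = 1
Hence T_8(x) = 128 x^8 - 256 x^6 + 160 x^4 - 32 x^2 + 1.

T_8(x); series = 128 x^8 - 256 x^6 + 160 x^4 - 32 x^2 + 1


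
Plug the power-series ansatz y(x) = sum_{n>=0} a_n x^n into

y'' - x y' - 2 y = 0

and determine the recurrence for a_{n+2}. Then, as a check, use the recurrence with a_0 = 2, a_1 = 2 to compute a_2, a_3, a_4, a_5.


Substitute y = sum_n a_n x^n.
y''(x) has coefficient (n+2)(n+1) a_{n+2} at x^n;
-x y'(x) has coefficient -n a_n at x^n (shift);
-2 y(x) has coefficient -2 a_n at x^n.
Matching x^n: (n+2)(n+1) a_{n+2} + (-n - 2) a_n = 0.
Thus a_{n+2} = (n + 2) / ((n+1)(n+2)) * a_n.

Check with a_0 = 2, a_1 = 2 (apply the recurrence for n = 0, 1, 2, 3): a_0 = 2, a_1 = 2, a_2 = 2, a_3 = 1, a_4 = 2/3, a_5 = 1/4.

a_(n+2) = (n + 2) / ((n+1)(n+2)) * a_n; check: a_0 = 2, a_1 = 2, a_2 = 2, a_3 = 1, a_4 = 2/3, a_5 = 1/4


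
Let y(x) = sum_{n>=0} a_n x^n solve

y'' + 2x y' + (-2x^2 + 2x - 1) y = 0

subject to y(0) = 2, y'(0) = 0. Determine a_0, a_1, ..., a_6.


Ansatz: y(x) = sum_{n>=0} a_n x^n, so y'(x) = sum_{n>=1} n a_n x^(n-1) and y''(x) = sum_{n>=2} n(n-1) a_n x^(n-2).
Substitute into P(x) y'' + Q(x) y' + R(x) y = 0 with P(x) = 1, Q(x) = 2x, R(x) = -2x^2 + 2x - 1, and match powers of x.
Initial conditions: a_0 = 2, a_1 = 0.
Setting the coefficient of each power of x to zero and solving order by order (substituting the coefficients already found):
  x^0: 2 a_2 - a_0 = 0  ->  2 a_2 = a_0 = 2  ->  a_2 = 1
  x^1: 6 a_3 + a_1 + 2 a_0 = 0  ->  6 a_3 = -a_1 - 2 a_0 = -4  ->  a_3 = -2/3
  x^2: 12 a_4 + 3 a_2 + 2 a_1 - 2 a_0 = 0  ->  12 a_4 = -3 a_2 - 2 a_1 + 2 a_0 = 1  ->  a_4 = 1/12
  x^3: 20 a_5 + 5 a_3 + 2 a_2 - 2 a_1 = 0  ->  20 a_5 = -5 a_3 - 2 a_2 + 2 a_1 = 4/3  ->  a_5 = 1/15
  x^4: 30 a_6 + 7 a_4 + 2 a_3 - 2 a_2 = 0  ->  30 a_6 = -7 a_4 - 2 a_3 + 2 a_2 = 11/4  ->  a_6 = 11/120
Truncated series: y(x) = 2 + x^2 - (2/3) x^3 + (1/12) x^4 + (1/15) x^5 + (11/120) x^6 + O(x^7).

a_0 = 2; a_1 = 0; a_2 = 1; a_3 = -2/3; a_4 = 1/12; a_5 = 1/15; a_6 = 11/120


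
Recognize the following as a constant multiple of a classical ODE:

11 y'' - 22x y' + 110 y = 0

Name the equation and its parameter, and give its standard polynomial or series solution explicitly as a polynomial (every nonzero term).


All three coefficients share the factor 11; dividing through by 11 gives  y'' - 2x y' + 10 y = 0.
This matches the Hermite equation y'' - 2x y' + 2n y = 0 with 2n = 10, so n = 5; the polynomial solution is H_5(x).
With y = sum_k a_k x^k, matching x^k gives (k+2)(k+1) a_{k+2} = 2(k - n) a_k = 2(k - 5) a_k. The right side vanishes at k = 5, so the series with the parity of 5 terminates at degree 5.
Standard normalization: leading coefficient of H_n is 2^n, so a_5 = 2^5 = 32. Work downward with a_k = (k+1)(k+2) a_{k+2} / (2(k - n)):
  a_3 = (4)(5)(32) / (2(3 - 5)) = 640/(-4) = -160
  a_1 = (2)(3)(-160) / (2(1 - 5)) = -960/(-8) = 120
Hence H_5(x) = 32 x^5 - 160 x^3 + 120 x.

H_5(x); series = 32 x^5 - 160 x^3 + 120 x


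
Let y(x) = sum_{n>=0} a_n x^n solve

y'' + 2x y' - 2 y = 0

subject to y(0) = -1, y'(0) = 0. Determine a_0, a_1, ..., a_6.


Ansatz: y(x) = sum_{n>=0} a_n x^n, so y'(x) = sum_{n>=1} n a_n x^(n-1) and y''(x) = sum_{n>=2} n(n-1) a_n x^(n-2).
Substitute into P(x) y'' + Q(x) y' + R(x) y = 0 with P(x) = 1, Q(x) = 2x, R(x) = -2, and match powers of x.
Initial conditions: a_0 = -1, a_1 = 0.
Setting the coefficient of each power of x to zero and solving order by order (substituting the coefficients already found):
  x^0: 2 a_2 - 2 a_0 = 0  ->  2 a_2 = 2 a_0 = -2  ->  a_2 = -1
  x^1: 6 a_3 = 0  ->  a_3 = 0
  x^2: 12 a_4 + 2 a_2 = 0  ->  12 a_4 = -2 a_2 = 2  ->  a_4 = 1/6
  x^3: 20 a_5 + 4 a_3 = 0  ->  20 a_5 = -4 a_3 = 0  ->  a_5 = 0
  x^4: 30 a_6 + 6 a_4 = 0  ->  30 a_6 = -6 a_4 = -1  ->  a_6 = -1/30
Truncated series: y(x) = -1 - x^2 + (1/6) x^4 - (1/30) x^6 + O(x^7).

a_0 = -1; a_1 = 0; a_2 = -1; a_3 = 0; a_4 = 1/6; a_5 = 0; a_6 = -1/30


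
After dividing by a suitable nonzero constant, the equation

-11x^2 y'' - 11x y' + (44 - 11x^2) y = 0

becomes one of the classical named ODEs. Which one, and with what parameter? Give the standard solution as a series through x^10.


All three coefficients share the factor -11; dividing through by -11 gives  x^2 y'' + x y' + (x^2 - 4) y = 0.
This matches the Bessel equation x^2 y'' + x y' + (x^2 - nu^2) y = 0 with nu^2 = 4, so nu = 2; the solution bounded at x = 0 is J_2(x).
Frobenius at x = 0: indicial roots ±nu; for r = nu the recurrence k(k + 2nu) c_k = -c_{k-2} gives the standard series J_nu(x) = sum_{k>=0} (-1)^k / (k! (k+nu)!) (x/2)^(2k+nu). Evaluate the first 5 terms:
  k = 0: (-1)^0 / (0! * 2! * 2^2) x^2 = 1/(1*2*4) x^2 = (1/8) x^2
  k = 1: (-1)^1 / (1! * 3! * 2^4) x^4 = -1/(1*6*16) x^4 = (-1/96) x^4
  k = 2: (-1)^2 / (2! * 4! * 2^6) x^6 = 1/(2*24*64) x^6 = (1/3072) x^6
  k = 3: (-1)^3 / (3! * 5! * 2^8) x^8 = -1/(6*120*256) x^8 = (-1/184320) x^8
  k = 4: (-1)^4 / (4! * 6! * 2^10) x^10 = 1/(24*720*1024) x^10 = (1/17694720) x^10
Hence J_2(x) = x^10/17694720 - x^8/184320 + x^6/3072 - x^4/96 + x^2/8 + ....

J_2(x); series = x^10/17694720 - x^8/184320 + x^6/3072 - x^4/96 + x^2/8


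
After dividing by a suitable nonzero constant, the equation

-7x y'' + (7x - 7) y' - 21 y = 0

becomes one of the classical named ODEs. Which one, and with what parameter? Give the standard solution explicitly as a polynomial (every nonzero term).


All three coefficients share the factor -7; dividing through by -7 gives  x y'' + (1 - x) y' + 3 y = 0.
This matches the Laguerre equation x y'' + (1 - x) y' + n y = 0 with n = 3; the polynomial solution is L_3(x).
With y = sum_k a_k x^k, matching x^k gives (k+1)k a_{k+1} + (k+1) a_{k+1} - k a_k + n a_k = 0, i.e. (k+1)^2 a_{k+1} = (k - n) a_k = (k - 3) a_k. The right side vanishes at k = 3, so the series terminates at degree 3.
Standard normalization L_n(0) = 1 gives a_0 = 1. Work upward with a_{k+1} = (k - 3) a_k / (k+1)^2:
  a_1 = (0 - 3)(1) / 1^2 = -3/1 = -3
  a_2 = (1 - 3)(-3) / 2^2 = 6/4 = 3/2
  a_3 = (2 - 3)(3/2) / 3^2 = (-3/2)/9 = -1/6
Hence L_3(x) = -x^3/6 + 3 x^2/2 - 3 x + 1.

L_3(x); series = -x^3/6 + 3 x^2/2 - 3 x + 1


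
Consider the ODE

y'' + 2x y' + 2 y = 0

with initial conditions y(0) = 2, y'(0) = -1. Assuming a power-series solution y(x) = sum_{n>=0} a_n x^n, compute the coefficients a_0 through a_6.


Ansatz: y(x) = sum_{n>=0} a_n x^n, so y'(x) = sum_{n>=1} n a_n x^(n-1) and y''(x) = sum_{n>=2} n(n-1) a_n x^(n-2).
Substitute into P(x) y'' + Q(x) y' + R(x) y = 0 with P(x) = 1, Q(x) = 2x, R(x) = 2, and match powers of x.
Initial conditions: a_0 = 2, a_1 = -1.
Setting the coefficient of each power of x to zero and solving order by order (substituting the coefficients already found):
  x^0: 2 a_2 + 2 a_0 = 0  ->  2 a_2 = -2 a_0 = -4  ->  a_2 = -2
  x^1: 6 a_3 + 4 a_1 = 0  ->  6 a_3 = -4 a_1 = 4  ->  a_3 = 2/3
  x^2: 12 a_4 + 6 a_2 = 0  ->  12 a_4 = -6 a_2 = 12  ->  a_4 = 1
  x^3: 20 a_5 + 8 a_3 = 0  ->  20 a_5 = -8 a_3 = -16/3  ->  a_5 = -4/15
  x^4: 30 a_6 + 10 a_4 = 0  ->  30 a_6 = -10 a_4 = -10  ->  a_6 = -1/3
Truncated series: y(x) = 2 - x - 2 x^2 + (2/3) x^3 + x^4 - (4/15) x^5 - (1/3) x^6 + O(x^7).

a_0 = 2; a_1 = -1; a_2 = -2; a_3 = 2/3; a_4 = 1; a_5 = -4/15; a_6 = -1/3


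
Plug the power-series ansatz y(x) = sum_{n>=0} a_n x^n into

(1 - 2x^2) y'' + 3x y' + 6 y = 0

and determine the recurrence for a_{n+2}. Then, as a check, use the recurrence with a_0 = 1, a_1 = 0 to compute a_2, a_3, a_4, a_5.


Substitute y = sum_n a_n x^n.
(1 - 2 x^2) y'' contributes (n+2)(n+1) a_{n+2} - 2 n(n-1) a_n at x^n.
3 x y'(x) contributes 3 n a_n at x^n.
6 y(x) contributes 6 a_n at x^n.
Matching x^n: (n+2)(n+1) a_{n+2} + (-2 n(n-1) + 3 n + 6) a_n = 0.
Thus a_{n+2} = (2 n(n-1) - 3 n - 6) / ((n+1)(n+2)) * a_n.

Check with a_0 = 1, a_1 = 0 (apply the recurrence for n = 0, 1, 2, 3): a_0 = 1, a_1 = 0, a_2 = -3, a_3 = 0, a_4 = 2, a_5 = 0.

a_(n+2) = (2 n(n-1) - 3 n - 6) / ((n+1)(n+2)) * a_n; check: a_0 = 1, a_1 = 0, a_2 = -3, a_3 = 0, a_4 = 2, a_5 = 0


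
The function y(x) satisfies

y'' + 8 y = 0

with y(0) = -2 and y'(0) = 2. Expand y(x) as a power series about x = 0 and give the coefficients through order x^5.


Ansatz: y(x) = sum_{n>=0} a_n x^n, so y'(x) = sum_{n>=1} n a_n x^(n-1) and y''(x) = sum_{n>=2} n(n-1) a_n x^(n-2).
Substitute into P(x) y'' + Q(x) y' + R(x) y = 0 with P(x) = 1, Q(x) = 0, R(x) = 8, and match powers of x.
Initial conditions: a_0 = -2, a_1 = 2.
Setting the coefficient of each power of x to zero and solving order by order (substituting the coefficients already found):
  x^0: 2 a_2 + 8 a_0 = 0  ->  2 a_2 = -8 a_0 = 16  ->  a_2 = 8
  x^1: 6 a_3 + 8 a_1 = 0  ->  6 a_3 = -8 a_1 = -16  ->  a_3 = -8/3
  x^2: 12 a_4 + 8 a_2 = 0  ->  12 a_4 = -8 a_2 = -64  ->  a_4 = -16/3
  x^3: 20 a_5 + 8 a_3 = 0  ->  20 a_5 = -8 a_3 = 64/3  ->  a_5 = 16/15
Truncated series: y(x) = -2 + 2 x + 8 x^2 - (8/3) x^3 - (16/3) x^4 + (16/15) x^5 + O(x^6).

a_0 = -2; a_1 = 2; a_2 = 8; a_3 = -8/3; a_4 = -16/3; a_5 = 16/15


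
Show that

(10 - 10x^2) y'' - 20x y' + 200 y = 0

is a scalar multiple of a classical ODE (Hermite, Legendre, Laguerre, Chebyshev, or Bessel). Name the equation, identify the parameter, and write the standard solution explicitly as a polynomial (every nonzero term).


All three coefficients share the factor 10; dividing through by 10 gives  (1 - x^2) y'' - 2x y' + 20 y = 0.
This matches the Legendre equation (1 - x^2) y'' - 2x y' + n(n+1) y = 0 (note the -2x y' term) with n(n+1) = 20, so n = 4; the polynomial solution is P_4(x).
With y = sum_k a_k x^k, matching x^k gives (k+2)(k+1) a_{k+2} = [k(k+1) - n(n+1)] a_k = (k - 4)(k + 5) a_k. The right side vanishes at k = 4, so the series with the parity of 4 terminates at degree 4.
Standard normalization (P_n(1) = 1): leading coefficient (2n)!/(2^n (n!)^2) = 40320/(16*576) = 35/8, so a_4 = 35/8. Work downward with a_k = (k+1)(k+2) a_{k+2} / ((k - 4)(k + 5)):
  a_2 = (3)(4)(35/8) / ((2 - 4)(2 + 5)) = (105/2)/(-14) = -15/4
  a_0 = (1)(2)(-15/4) / ((0 - 4)(0 + 5)) = (-15/2)/(-20) = 3/8
Hence P_4(x) = 35 x^4/8 - 15 x^2/4 + 3/8.

P_4(x); series = 35 x^4/8 - 15 x^2/4 + 3/8


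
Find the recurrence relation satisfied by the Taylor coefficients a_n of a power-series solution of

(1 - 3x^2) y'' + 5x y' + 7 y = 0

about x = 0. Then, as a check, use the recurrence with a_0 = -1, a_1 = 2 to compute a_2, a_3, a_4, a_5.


Substitute y = sum_n a_n x^n.
(1 - 3 x^2) y'' contributes (n+2)(n+1) a_{n+2} - 3 n(n-1) a_n at x^n.
5 x y'(x) contributes 5 n a_n at x^n.
7 y(x) contributes 7 a_n at x^n.
Matching x^n: (n+2)(n+1) a_{n+2} + (-3 n(n-1) + 5 n + 7) a_n = 0.
Thus a_{n+2} = (3 n(n-1) - 5 n - 7) / ((n+1)(n+2)) * a_n.

Check with a_0 = -1, a_1 = 2 (apply the recurrence for n = 0, 1, 2, 3): a_0 = -1, a_1 = 2, a_2 = 7/2, a_3 = -4, a_4 = -77/24, a_5 = 4/5.

a_(n+2) = (3 n(n-1) - 5 n - 7) / ((n+1)(n+2)) * a_n; check: a_0 = -1, a_1 = 2, a_2 = 7/2, a_3 = -4, a_4 = -77/24, a_5 = 4/5


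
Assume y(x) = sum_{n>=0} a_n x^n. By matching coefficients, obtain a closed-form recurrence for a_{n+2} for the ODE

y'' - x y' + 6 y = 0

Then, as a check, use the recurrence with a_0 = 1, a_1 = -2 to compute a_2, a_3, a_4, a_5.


Substitute y = sum_n a_n x^n.
y''(x) has coefficient (n+2)(n+1) a_{n+2} at x^n;
-x y'(x) has coefficient -n a_n at x^n (shift);
6 y(x) has coefficient 6 a_n at x^n.
Matching x^n: (n+2)(n+1) a_{n+2} + (-n + 6) a_n = 0.
Thus a_{n+2} = (n - 6) / ((n+1)(n+2)) * a_n.

Check with a_0 = 1, a_1 = -2 (apply the recurrence for n = 0, 1, 2, 3): a_0 = 1, a_1 = -2, a_2 = -3, a_3 = 5/3, a_4 = 1, a_5 = -1/4.

a_(n+2) = (n - 6) / ((n+1)(n+2)) * a_n; check: a_0 = 1, a_1 = -2, a_2 = -3, a_3 = 5/3, a_4 = 1, a_5 = -1/4


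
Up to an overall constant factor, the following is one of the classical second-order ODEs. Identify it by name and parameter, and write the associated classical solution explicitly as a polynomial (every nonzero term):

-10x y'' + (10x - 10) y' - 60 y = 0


All three coefficients share the factor -10; dividing through by -10 gives  x y'' + (1 - x) y' + 6 y = 0.
This matches the Laguerre equation x y'' + (1 - x) y' + n y = 0 with n = 6; the polynomial solution is L_6(x).
With y = sum_k a_k x^k, matching x^k gives (k+1)k a_{k+1} + (k+1) a_{k+1} - k a_k + n a_k = 0, i.e. (k+1)^2 a_{k+1} = (k - n) a_k = (k - 6) a_k. The right side vanishes at k = 6, so the series terminates at degree 6.
Standard normalization L_n(0) = 1 gives a_0 = 1. Work upward with a_{k+1} = (k - 6) a_k / (k+1)^2:
  a_1 = (0 - 6)(1) / 1^2 = -6/1 = -6
  a_2 = (1 - 6)(-6) / 2^2 = 30/4 = 15/2
  a_3 = (2 - 6)(15/2) / 3^2 = -30/9 = -10/3
  a_4 = (3 - 6)(-10/3) / 4^2 = 10/16 = 5/8
  a_5 = (4 - 6)(5/8) / 5^2 = (-5/4)/25 = -1/20
  a_6 = (5 - 6)(-1/20) / 6^2 = (1/20)/36 = 1/720
Hence L_6(x) = x^6/720 - x^5/20 + 5 x^4/8 - 10 x^3/3 + 15 x^2/2 - 6 x + 1.

L_6(x); series = x^6/720 - x^5/20 + 5 x^4/8 - 10 x^3/3 + 15 x^2/2 - 6 x + 1


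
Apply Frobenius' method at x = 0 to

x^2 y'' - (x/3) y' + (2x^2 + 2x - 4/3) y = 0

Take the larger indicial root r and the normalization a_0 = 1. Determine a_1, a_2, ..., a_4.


Write in Frobenius form y'' + (p(x)/x) y' + (q(x)/x^2) y = 0:
  p(x) = -1/3,  q(x) = 2x^2 + 2x - 4/3.
Indicial equation: r(r-1) + (-1/3) r + (-4/3) = 0 -> roots r_1 = 2, r_2 = -2/3.
Take r = r_1 = 2. Let y(x) = x^r sum_{n>=0} a_n x^n with a_0 = 1.
Substitute y = x^r sum a_n x^n and match x^{r+n}. The recurrence is
  D(n) a_n + 2 a_{n-1} + 2 a_{n-2} = 0,  where D(n) = (r+n)(r+n-1) + (-1/3)(r+n) + (-4/3).
  a_n = [-2 a_{n-1} - 2 a_{n-2}] / D(n).
Since the indicial polynomial factors as (r - r_1)(r - r_2), D(n) = (r_1 + n - r_1)(r_1 + n - r_2) = n(n + 8/3).
Evaluating step by step (a_0 = 1):
  n = 1: D(1) = 1(1 + 8/3) = 11/3; numerator = -2(1) = -2; a_1 = (-2)/(11/3) = -6/11
  n = 2: D(2) = 2(2 + 8/3) = 28/3; numerator = -2(-6/11) - 2(1) = -10/11; a_2 = (-10/11)/(28/3) = -15/154
  n = 3: D(3) = 3(3 + 8/3) = 17; numerator = -2(-15/154) - 2(-6/11) = 9/7; a_3 = (9/7)/(17) = 9/119
  n = 4: D(4) = 4(4 + 8/3) = 80/3; numerator = -2(9/119) - 2(-15/154) = 57/1309; a_4 = (57/1309)/(80/3) = 171/104720

r = 2; a_0 = 1; a_1 = -6/11; a_2 = -15/154; a_3 = 9/119; a_4 = 171/104720


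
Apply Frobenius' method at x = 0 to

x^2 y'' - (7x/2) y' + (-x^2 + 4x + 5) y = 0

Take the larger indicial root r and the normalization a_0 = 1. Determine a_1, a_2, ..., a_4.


Write in Frobenius form y'' + (p(x)/x) y' + (q(x)/x^2) y = 0:
  p(x) = -7/2,  q(x) = -x^2 + 4x + 5.
Indicial equation: r(r-1) + (-7/2) r + (5) = 0 -> roots r_1 = 5/2, r_2 = 2.
Take r = r_1 = 5/2. Let y(x) = x^r sum_{n>=0} a_n x^n with a_0 = 1.
Substitute y = x^r sum a_n x^n and match x^{r+n}. The recurrence is
  D(n) a_n + 4 a_{n-1} - 1 a_{n-2} = 0,  where D(n) = (r+n)(r+n-1) + (-7/2)(r+n) + (5).
  a_n = [-4 a_{n-1} + 1 a_{n-2}] / D(n).
Since the indicial polynomial factors as (r - r_1)(r - r_2), D(n) = (r_1 + n - r_1)(r_1 + n - r_2) = n(n + 1/2).
Evaluating step by step (a_0 = 1):
  n = 1: D(1) = 1(1 + 1/2) = 3/2; numerator = -4(1) = -4; a_1 = (-4)/(3/2) = -8/3
  n = 2: D(2) = 2(2 + 1/2) = 5; numerator = -4(-8/3) + 1(1) = 35/3; a_2 = (35/3)/(5) = 7/3
  n = 3: D(3) = 3(3 + 1/2) = 21/2; numerator = -4(7/3) + 1(-8/3) = -12; a_3 = (-12)/(21/2) = -8/7
  n = 4: D(4) = 4(4 + 1/2) = 18; numerator = -4(-8/7) + 1(7/3) = 145/21; a_4 = (145/21)/(18) = 145/378

r = 5/2; a_0 = 1; a_1 = -8/3; a_2 = 7/3; a_3 = -8/7; a_4 = 145/378


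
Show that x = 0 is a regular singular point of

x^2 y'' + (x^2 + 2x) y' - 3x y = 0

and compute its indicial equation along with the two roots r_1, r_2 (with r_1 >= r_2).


Divide by x^2 to reach normal form y'' + P_1(x) y' + P_2(x) y = 0 with P_1(x) = 1 + 2/x and P_2(x) = -3/x.
x = 0 is a singular point because the y'-coefficient 1 + 2/x has a pole at x = 0 and the y-coefficient -3/x has a pole at x = 0.
It is a regular singular point because x P_1(x) = p(x) = x + 2 and x^2 P_2(x) = q(x) = -3x are polynomials, hence analytic at x = 0.
p(0) = 2,  q(0) = 0.
Indicial equation: r(r-1) + p(0) r + q(0) = 0, i.e. r^2 + (p(0) - 1) r + q(0) = 0, i.e. r^2 + 1 r = 0.
Discriminant: (1)^2 - 4(0) = 1, so r = (-1 ± 1)/2.
Solving: r_1 = 0, r_2 = -1.

indicial: r^2 + 1 r = 0; roots r_1 = 0, r_2 = -1


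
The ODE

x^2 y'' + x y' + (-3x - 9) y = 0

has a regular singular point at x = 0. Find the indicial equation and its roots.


Divide by x^2 to reach normal form y'' + P_1(x) y' + P_2(x) y = 0 with P_1(x) = 1/x and P_2(x) = -3/x - 9/x^2.
x = 0 is a singular point because the y'-coefficient 1/x has a pole at x = 0 and the y-coefficient -3/x - 9/x^2 has a pole at x = 0.
It is a regular singular point because x P_1(x) = p(x) = 1 and x^2 P_2(x) = q(x) = -3x - 9 are polynomials, hence analytic at x = 0.
p(0) = 1,  q(0) = -9.
Indicial equation: r(r-1) + p(0) r + q(0) = 0, i.e. r^2 + (p(0) - 1) r + q(0) = 0, i.e. r^2 - 9 = 0.
Discriminant: (0)^2 - 4(-9) = 36, so r = (0 ± 6)/2.
Solving: r_1 = 3, r_2 = -3.

indicial: r^2 - 9 = 0; roots r_1 = 3, r_2 = -3


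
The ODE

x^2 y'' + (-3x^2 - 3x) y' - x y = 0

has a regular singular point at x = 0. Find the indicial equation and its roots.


Divide by x^2 to reach normal form y'' + P_1(x) y' + P_2(x) y = 0 with P_1(x) = -3 - 3/x and P_2(x) = -1/x.
x = 0 is a singular point because the y'-coefficient -3 - 3/x has a pole at x = 0 and the y-coefficient -1/x has a pole at x = 0.
It is a regular singular point because x P_1(x) = p(x) = -3x - 3 and x^2 P_2(x) = q(x) = -x are polynomials, hence analytic at x = 0.
p(0) = -3,  q(0) = 0.
Indicial equation: r(r-1) + p(0) r + q(0) = 0, i.e. r^2 + (p(0) - 1) r + q(0) = 0, i.e. r^2 - 4 r = 0.
Discriminant: (-4)^2 - 4(0) = 16, so r = (4 ± 4)/2.
Solving: r_1 = 4, r_2 = 0.

indicial: r^2 - 4 r = 0; roots r_1 = 4, r_2 = 0


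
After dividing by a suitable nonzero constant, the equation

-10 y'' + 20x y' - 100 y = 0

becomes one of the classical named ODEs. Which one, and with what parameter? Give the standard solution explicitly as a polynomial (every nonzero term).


All three coefficients share the factor -10; dividing through by -10 gives  y'' - 2x y' + 10 y = 0.
This matches the Hermite equation y'' - 2x y' + 2n y = 0 with 2n = 10, so n = 5; the polynomial solution is H_5(x).
With y = sum_k a_k x^k, matching x^k gives (k+2)(k+1) a_{k+2} = 2(k - n) a_k = 2(k - 5) a_k. The right side vanishes at k = 5, so the series with the parity of 5 terminates at degree 5.
Standard normalization: leading coefficient of H_n is 2^n, so a_5 = 2^5 = 32. Work downward with a_k = (k+1)(k+2) a_{k+2} / (2(k - n)):
  a_3 = (4)(5)(32) / (2(3 - 5)) = 640/(-4) = -160
  a_1 = (2)(3)(-160) / (2(1 - 5)) = -960/(-8) = 120
Hence H_5(x) = 32 x^5 - 160 x^3 + 120 x.

H_5(x); series = 32 x^5 - 160 x^3 + 120 x
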